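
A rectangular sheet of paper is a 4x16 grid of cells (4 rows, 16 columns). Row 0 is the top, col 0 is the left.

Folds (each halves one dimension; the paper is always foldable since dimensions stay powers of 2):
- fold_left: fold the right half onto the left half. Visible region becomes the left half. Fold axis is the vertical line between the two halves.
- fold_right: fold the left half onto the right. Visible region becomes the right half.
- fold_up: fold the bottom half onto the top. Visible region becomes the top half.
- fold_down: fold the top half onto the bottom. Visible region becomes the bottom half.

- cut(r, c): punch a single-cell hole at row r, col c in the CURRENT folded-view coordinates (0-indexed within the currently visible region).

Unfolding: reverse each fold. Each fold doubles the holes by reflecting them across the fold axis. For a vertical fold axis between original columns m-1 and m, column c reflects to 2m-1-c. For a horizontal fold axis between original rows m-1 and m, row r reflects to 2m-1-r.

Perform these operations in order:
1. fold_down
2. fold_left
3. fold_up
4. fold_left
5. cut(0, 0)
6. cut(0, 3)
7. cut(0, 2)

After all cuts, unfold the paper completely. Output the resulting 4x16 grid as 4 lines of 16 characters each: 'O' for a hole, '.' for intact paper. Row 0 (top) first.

Answer: O.OOOO.OO.OOOO.O
O.OOOO.OO.OOOO.O
O.OOOO.OO.OOOO.O
O.OOOO.OO.OOOO.O

Derivation:
Op 1 fold_down: fold axis h@2; visible region now rows[2,4) x cols[0,16) = 2x16
Op 2 fold_left: fold axis v@8; visible region now rows[2,4) x cols[0,8) = 2x8
Op 3 fold_up: fold axis h@3; visible region now rows[2,3) x cols[0,8) = 1x8
Op 4 fold_left: fold axis v@4; visible region now rows[2,3) x cols[0,4) = 1x4
Op 5 cut(0, 0): punch at orig (2,0); cuts so far [(2, 0)]; region rows[2,3) x cols[0,4) = 1x4
Op 6 cut(0, 3): punch at orig (2,3); cuts so far [(2, 0), (2, 3)]; region rows[2,3) x cols[0,4) = 1x4
Op 7 cut(0, 2): punch at orig (2,2); cuts so far [(2, 0), (2, 2), (2, 3)]; region rows[2,3) x cols[0,4) = 1x4
Unfold 1 (reflect across v@4): 6 holes -> [(2, 0), (2, 2), (2, 3), (2, 4), (2, 5), (2, 7)]
Unfold 2 (reflect across h@3): 12 holes -> [(2, 0), (2, 2), (2, 3), (2, 4), (2, 5), (2, 7), (3, 0), (3, 2), (3, 3), (3, 4), (3, 5), (3, 7)]
Unfold 3 (reflect across v@8): 24 holes -> [(2, 0), (2, 2), (2, 3), (2, 4), (2, 5), (2, 7), (2, 8), (2, 10), (2, 11), (2, 12), (2, 13), (2, 15), (3, 0), (3, 2), (3, 3), (3, 4), (3, 5), (3, 7), (3, 8), (3, 10), (3, 11), (3, 12), (3, 13), (3, 15)]
Unfold 4 (reflect across h@2): 48 holes -> [(0, 0), (0, 2), (0, 3), (0, 4), (0, 5), (0, 7), (0, 8), (0, 10), (0, 11), (0, 12), (0, 13), (0, 15), (1, 0), (1, 2), (1, 3), (1, 4), (1, 5), (1, 7), (1, 8), (1, 10), (1, 11), (1, 12), (1, 13), (1, 15), (2, 0), (2, 2), (2, 3), (2, 4), (2, 5), (2, 7), (2, 8), (2, 10), (2, 11), (2, 12), (2, 13), (2, 15), (3, 0), (3, 2), (3, 3), (3, 4), (3, 5), (3, 7), (3, 8), (3, 10), (3, 11), (3, 12), (3, 13), (3, 15)]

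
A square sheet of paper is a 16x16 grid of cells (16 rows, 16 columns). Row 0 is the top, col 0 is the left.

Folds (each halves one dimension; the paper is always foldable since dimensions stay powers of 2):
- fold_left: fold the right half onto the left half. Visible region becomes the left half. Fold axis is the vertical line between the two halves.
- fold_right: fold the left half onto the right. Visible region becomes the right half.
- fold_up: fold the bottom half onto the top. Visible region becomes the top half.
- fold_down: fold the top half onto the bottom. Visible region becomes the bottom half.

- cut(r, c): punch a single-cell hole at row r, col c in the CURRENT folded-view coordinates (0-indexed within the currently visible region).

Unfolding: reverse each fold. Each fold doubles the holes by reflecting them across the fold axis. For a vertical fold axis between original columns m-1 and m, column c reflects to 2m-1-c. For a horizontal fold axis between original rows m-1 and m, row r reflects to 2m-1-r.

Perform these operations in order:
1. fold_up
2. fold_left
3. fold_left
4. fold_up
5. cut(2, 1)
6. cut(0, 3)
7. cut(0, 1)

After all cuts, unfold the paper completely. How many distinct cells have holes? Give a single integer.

Op 1 fold_up: fold axis h@8; visible region now rows[0,8) x cols[0,16) = 8x16
Op 2 fold_left: fold axis v@8; visible region now rows[0,8) x cols[0,8) = 8x8
Op 3 fold_left: fold axis v@4; visible region now rows[0,8) x cols[0,4) = 8x4
Op 4 fold_up: fold axis h@4; visible region now rows[0,4) x cols[0,4) = 4x4
Op 5 cut(2, 1): punch at orig (2,1); cuts so far [(2, 1)]; region rows[0,4) x cols[0,4) = 4x4
Op 6 cut(0, 3): punch at orig (0,3); cuts so far [(0, 3), (2, 1)]; region rows[0,4) x cols[0,4) = 4x4
Op 7 cut(0, 1): punch at orig (0,1); cuts so far [(0, 1), (0, 3), (2, 1)]; region rows[0,4) x cols[0,4) = 4x4
Unfold 1 (reflect across h@4): 6 holes -> [(0, 1), (0, 3), (2, 1), (5, 1), (7, 1), (7, 3)]
Unfold 2 (reflect across v@4): 12 holes -> [(0, 1), (0, 3), (0, 4), (0, 6), (2, 1), (2, 6), (5, 1), (5, 6), (7, 1), (7, 3), (7, 4), (7, 6)]
Unfold 3 (reflect across v@8): 24 holes -> [(0, 1), (0, 3), (0, 4), (0, 6), (0, 9), (0, 11), (0, 12), (0, 14), (2, 1), (2, 6), (2, 9), (2, 14), (5, 1), (5, 6), (5, 9), (5, 14), (7, 1), (7, 3), (7, 4), (7, 6), (7, 9), (7, 11), (7, 12), (7, 14)]
Unfold 4 (reflect across h@8): 48 holes -> [(0, 1), (0, 3), (0, 4), (0, 6), (0, 9), (0, 11), (0, 12), (0, 14), (2, 1), (2, 6), (2, 9), (2, 14), (5, 1), (5, 6), (5, 9), (5, 14), (7, 1), (7, 3), (7, 4), (7, 6), (7, 9), (7, 11), (7, 12), (7, 14), (8, 1), (8, 3), (8, 4), (8, 6), (8, 9), (8, 11), (8, 12), (8, 14), (10, 1), (10, 6), (10, 9), (10, 14), (13, 1), (13, 6), (13, 9), (13, 14), (15, 1), (15, 3), (15, 4), (15, 6), (15, 9), (15, 11), (15, 12), (15, 14)]

Answer: 48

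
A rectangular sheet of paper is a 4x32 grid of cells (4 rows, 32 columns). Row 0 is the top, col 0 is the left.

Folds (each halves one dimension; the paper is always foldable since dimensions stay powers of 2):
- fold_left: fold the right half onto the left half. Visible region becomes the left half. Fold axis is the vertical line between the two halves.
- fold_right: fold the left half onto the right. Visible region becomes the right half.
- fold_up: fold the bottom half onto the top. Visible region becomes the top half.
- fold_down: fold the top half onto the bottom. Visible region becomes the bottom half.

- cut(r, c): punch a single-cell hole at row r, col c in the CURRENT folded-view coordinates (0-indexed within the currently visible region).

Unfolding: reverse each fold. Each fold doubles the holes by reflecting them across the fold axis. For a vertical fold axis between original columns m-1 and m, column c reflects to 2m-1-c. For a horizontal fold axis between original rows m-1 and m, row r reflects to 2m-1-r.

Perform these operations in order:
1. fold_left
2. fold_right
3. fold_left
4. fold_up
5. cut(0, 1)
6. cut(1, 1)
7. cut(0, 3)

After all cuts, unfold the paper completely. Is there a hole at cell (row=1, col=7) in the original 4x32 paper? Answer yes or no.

Answer: no

Derivation:
Op 1 fold_left: fold axis v@16; visible region now rows[0,4) x cols[0,16) = 4x16
Op 2 fold_right: fold axis v@8; visible region now rows[0,4) x cols[8,16) = 4x8
Op 3 fold_left: fold axis v@12; visible region now rows[0,4) x cols[8,12) = 4x4
Op 4 fold_up: fold axis h@2; visible region now rows[0,2) x cols[8,12) = 2x4
Op 5 cut(0, 1): punch at orig (0,9); cuts so far [(0, 9)]; region rows[0,2) x cols[8,12) = 2x4
Op 6 cut(1, 1): punch at orig (1,9); cuts so far [(0, 9), (1, 9)]; region rows[0,2) x cols[8,12) = 2x4
Op 7 cut(0, 3): punch at orig (0,11); cuts so far [(0, 9), (0, 11), (1, 9)]; region rows[0,2) x cols[8,12) = 2x4
Unfold 1 (reflect across h@2): 6 holes -> [(0, 9), (0, 11), (1, 9), (2, 9), (3, 9), (3, 11)]
Unfold 2 (reflect across v@12): 12 holes -> [(0, 9), (0, 11), (0, 12), (0, 14), (1, 9), (1, 14), (2, 9), (2, 14), (3, 9), (3, 11), (3, 12), (3, 14)]
Unfold 3 (reflect across v@8): 24 holes -> [(0, 1), (0, 3), (0, 4), (0, 6), (0, 9), (0, 11), (0, 12), (0, 14), (1, 1), (1, 6), (1, 9), (1, 14), (2, 1), (2, 6), (2, 9), (2, 14), (3, 1), (3, 3), (3, 4), (3, 6), (3, 9), (3, 11), (3, 12), (3, 14)]
Unfold 4 (reflect across v@16): 48 holes -> [(0, 1), (0, 3), (0, 4), (0, 6), (0, 9), (0, 11), (0, 12), (0, 14), (0, 17), (0, 19), (0, 20), (0, 22), (0, 25), (0, 27), (0, 28), (0, 30), (1, 1), (1, 6), (1, 9), (1, 14), (1, 17), (1, 22), (1, 25), (1, 30), (2, 1), (2, 6), (2, 9), (2, 14), (2, 17), (2, 22), (2, 25), (2, 30), (3, 1), (3, 3), (3, 4), (3, 6), (3, 9), (3, 11), (3, 12), (3, 14), (3, 17), (3, 19), (3, 20), (3, 22), (3, 25), (3, 27), (3, 28), (3, 30)]
Holes: [(0, 1), (0, 3), (0, 4), (0, 6), (0, 9), (0, 11), (0, 12), (0, 14), (0, 17), (0, 19), (0, 20), (0, 22), (0, 25), (0, 27), (0, 28), (0, 30), (1, 1), (1, 6), (1, 9), (1, 14), (1, 17), (1, 22), (1, 25), (1, 30), (2, 1), (2, 6), (2, 9), (2, 14), (2, 17), (2, 22), (2, 25), (2, 30), (3, 1), (3, 3), (3, 4), (3, 6), (3, 9), (3, 11), (3, 12), (3, 14), (3, 17), (3, 19), (3, 20), (3, 22), (3, 25), (3, 27), (3, 28), (3, 30)]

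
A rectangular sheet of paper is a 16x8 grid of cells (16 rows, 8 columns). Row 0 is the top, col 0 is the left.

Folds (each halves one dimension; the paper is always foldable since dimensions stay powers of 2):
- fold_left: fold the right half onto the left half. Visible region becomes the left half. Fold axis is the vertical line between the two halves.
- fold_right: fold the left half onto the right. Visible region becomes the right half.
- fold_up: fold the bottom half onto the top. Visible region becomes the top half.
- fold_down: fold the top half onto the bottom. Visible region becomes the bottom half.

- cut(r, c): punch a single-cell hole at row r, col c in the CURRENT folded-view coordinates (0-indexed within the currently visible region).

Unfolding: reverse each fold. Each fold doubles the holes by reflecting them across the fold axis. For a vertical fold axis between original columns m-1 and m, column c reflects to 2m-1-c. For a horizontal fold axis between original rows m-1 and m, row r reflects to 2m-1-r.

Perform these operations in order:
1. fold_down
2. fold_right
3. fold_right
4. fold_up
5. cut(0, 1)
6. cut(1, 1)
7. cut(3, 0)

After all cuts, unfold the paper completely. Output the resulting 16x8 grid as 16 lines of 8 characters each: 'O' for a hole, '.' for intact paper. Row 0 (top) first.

Op 1 fold_down: fold axis h@8; visible region now rows[8,16) x cols[0,8) = 8x8
Op 2 fold_right: fold axis v@4; visible region now rows[8,16) x cols[4,8) = 8x4
Op 3 fold_right: fold axis v@6; visible region now rows[8,16) x cols[6,8) = 8x2
Op 4 fold_up: fold axis h@12; visible region now rows[8,12) x cols[6,8) = 4x2
Op 5 cut(0, 1): punch at orig (8,7); cuts so far [(8, 7)]; region rows[8,12) x cols[6,8) = 4x2
Op 6 cut(1, 1): punch at orig (9,7); cuts so far [(8, 7), (9, 7)]; region rows[8,12) x cols[6,8) = 4x2
Op 7 cut(3, 0): punch at orig (11,6); cuts so far [(8, 7), (9, 7), (11, 6)]; region rows[8,12) x cols[6,8) = 4x2
Unfold 1 (reflect across h@12): 6 holes -> [(8, 7), (9, 7), (11, 6), (12, 6), (14, 7), (15, 7)]
Unfold 2 (reflect across v@6): 12 holes -> [(8, 4), (8, 7), (9, 4), (9, 7), (11, 5), (11, 6), (12, 5), (12, 6), (14, 4), (14, 7), (15, 4), (15, 7)]
Unfold 3 (reflect across v@4): 24 holes -> [(8, 0), (8, 3), (8, 4), (8, 7), (9, 0), (9, 3), (9, 4), (9, 7), (11, 1), (11, 2), (11, 5), (11, 6), (12, 1), (12, 2), (12, 5), (12, 6), (14, 0), (14, 3), (14, 4), (14, 7), (15, 0), (15, 3), (15, 4), (15, 7)]
Unfold 4 (reflect across h@8): 48 holes -> [(0, 0), (0, 3), (0, 4), (0, 7), (1, 0), (1, 3), (1, 4), (1, 7), (3, 1), (3, 2), (3, 5), (3, 6), (4, 1), (4, 2), (4, 5), (4, 6), (6, 0), (6, 3), (6, 4), (6, 7), (7, 0), (7, 3), (7, 4), (7, 7), (8, 0), (8, 3), (8, 4), (8, 7), (9, 0), (9, 3), (9, 4), (9, 7), (11, 1), (11, 2), (11, 5), (11, 6), (12, 1), (12, 2), (12, 5), (12, 6), (14, 0), (14, 3), (14, 4), (14, 7), (15, 0), (15, 3), (15, 4), (15, 7)]

Answer: O..OO..O
O..OO..O
........
.OO..OO.
.OO..OO.
........
O..OO..O
O..OO..O
O..OO..O
O..OO..O
........
.OO..OO.
.OO..OO.
........
O..OO..O
O..OO..O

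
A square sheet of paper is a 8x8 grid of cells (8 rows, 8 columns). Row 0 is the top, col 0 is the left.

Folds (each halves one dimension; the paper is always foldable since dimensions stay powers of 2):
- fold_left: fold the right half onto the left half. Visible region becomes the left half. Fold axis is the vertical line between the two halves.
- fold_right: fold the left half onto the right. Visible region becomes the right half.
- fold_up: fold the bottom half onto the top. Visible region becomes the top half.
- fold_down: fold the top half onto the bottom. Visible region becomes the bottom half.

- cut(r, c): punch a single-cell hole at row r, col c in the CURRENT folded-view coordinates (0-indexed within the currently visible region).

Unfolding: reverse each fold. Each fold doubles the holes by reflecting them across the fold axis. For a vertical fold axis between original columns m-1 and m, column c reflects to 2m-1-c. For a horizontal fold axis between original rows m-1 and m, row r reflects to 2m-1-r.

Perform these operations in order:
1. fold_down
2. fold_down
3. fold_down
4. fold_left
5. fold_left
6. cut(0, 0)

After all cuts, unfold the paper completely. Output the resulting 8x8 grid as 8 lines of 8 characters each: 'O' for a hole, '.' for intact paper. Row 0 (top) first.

Op 1 fold_down: fold axis h@4; visible region now rows[4,8) x cols[0,8) = 4x8
Op 2 fold_down: fold axis h@6; visible region now rows[6,8) x cols[0,8) = 2x8
Op 3 fold_down: fold axis h@7; visible region now rows[7,8) x cols[0,8) = 1x8
Op 4 fold_left: fold axis v@4; visible region now rows[7,8) x cols[0,4) = 1x4
Op 5 fold_left: fold axis v@2; visible region now rows[7,8) x cols[0,2) = 1x2
Op 6 cut(0, 0): punch at orig (7,0); cuts so far [(7, 0)]; region rows[7,8) x cols[0,2) = 1x2
Unfold 1 (reflect across v@2): 2 holes -> [(7, 0), (7, 3)]
Unfold 2 (reflect across v@4): 4 holes -> [(7, 0), (7, 3), (7, 4), (7, 7)]
Unfold 3 (reflect across h@7): 8 holes -> [(6, 0), (6, 3), (6, 4), (6, 7), (7, 0), (7, 3), (7, 4), (7, 7)]
Unfold 4 (reflect across h@6): 16 holes -> [(4, 0), (4, 3), (4, 4), (4, 7), (5, 0), (5, 3), (5, 4), (5, 7), (6, 0), (6, 3), (6, 4), (6, 7), (7, 0), (7, 3), (7, 4), (7, 7)]
Unfold 5 (reflect across h@4): 32 holes -> [(0, 0), (0, 3), (0, 4), (0, 7), (1, 0), (1, 3), (1, 4), (1, 7), (2, 0), (2, 3), (2, 4), (2, 7), (3, 0), (3, 3), (3, 4), (3, 7), (4, 0), (4, 3), (4, 4), (4, 7), (5, 0), (5, 3), (5, 4), (5, 7), (6, 0), (6, 3), (6, 4), (6, 7), (7, 0), (7, 3), (7, 4), (7, 7)]

Answer: O..OO..O
O..OO..O
O..OO..O
O..OO..O
O..OO..O
O..OO..O
O..OO..O
O..OO..O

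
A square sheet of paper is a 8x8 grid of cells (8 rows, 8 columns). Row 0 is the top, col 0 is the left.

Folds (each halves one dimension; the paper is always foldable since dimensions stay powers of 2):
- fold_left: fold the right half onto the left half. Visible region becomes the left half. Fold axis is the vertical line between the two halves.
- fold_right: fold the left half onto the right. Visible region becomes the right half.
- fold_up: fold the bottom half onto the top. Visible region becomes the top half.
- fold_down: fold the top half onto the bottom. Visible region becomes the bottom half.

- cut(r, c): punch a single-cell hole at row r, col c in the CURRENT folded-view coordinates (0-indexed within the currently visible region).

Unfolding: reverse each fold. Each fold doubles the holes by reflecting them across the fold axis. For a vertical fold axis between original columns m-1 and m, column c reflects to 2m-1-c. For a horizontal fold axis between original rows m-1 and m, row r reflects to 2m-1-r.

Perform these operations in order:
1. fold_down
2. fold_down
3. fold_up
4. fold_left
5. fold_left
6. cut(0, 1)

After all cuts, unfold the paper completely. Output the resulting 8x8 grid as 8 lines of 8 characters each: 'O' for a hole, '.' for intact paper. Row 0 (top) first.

Answer: .OO..OO.
.OO..OO.
.OO..OO.
.OO..OO.
.OO..OO.
.OO..OO.
.OO..OO.
.OO..OO.

Derivation:
Op 1 fold_down: fold axis h@4; visible region now rows[4,8) x cols[0,8) = 4x8
Op 2 fold_down: fold axis h@6; visible region now rows[6,8) x cols[0,8) = 2x8
Op 3 fold_up: fold axis h@7; visible region now rows[6,7) x cols[0,8) = 1x8
Op 4 fold_left: fold axis v@4; visible region now rows[6,7) x cols[0,4) = 1x4
Op 5 fold_left: fold axis v@2; visible region now rows[6,7) x cols[0,2) = 1x2
Op 6 cut(0, 1): punch at orig (6,1); cuts so far [(6, 1)]; region rows[6,7) x cols[0,2) = 1x2
Unfold 1 (reflect across v@2): 2 holes -> [(6, 1), (6, 2)]
Unfold 2 (reflect across v@4): 4 holes -> [(6, 1), (6, 2), (6, 5), (6, 6)]
Unfold 3 (reflect across h@7): 8 holes -> [(6, 1), (6, 2), (6, 5), (6, 6), (7, 1), (7, 2), (7, 5), (7, 6)]
Unfold 4 (reflect across h@6): 16 holes -> [(4, 1), (4, 2), (4, 5), (4, 6), (5, 1), (5, 2), (5, 5), (5, 6), (6, 1), (6, 2), (6, 5), (6, 6), (7, 1), (7, 2), (7, 5), (7, 6)]
Unfold 5 (reflect across h@4): 32 holes -> [(0, 1), (0, 2), (0, 5), (0, 6), (1, 1), (1, 2), (1, 5), (1, 6), (2, 1), (2, 2), (2, 5), (2, 6), (3, 1), (3, 2), (3, 5), (3, 6), (4, 1), (4, 2), (4, 5), (4, 6), (5, 1), (5, 2), (5, 5), (5, 6), (6, 1), (6, 2), (6, 5), (6, 6), (7, 1), (7, 2), (7, 5), (7, 6)]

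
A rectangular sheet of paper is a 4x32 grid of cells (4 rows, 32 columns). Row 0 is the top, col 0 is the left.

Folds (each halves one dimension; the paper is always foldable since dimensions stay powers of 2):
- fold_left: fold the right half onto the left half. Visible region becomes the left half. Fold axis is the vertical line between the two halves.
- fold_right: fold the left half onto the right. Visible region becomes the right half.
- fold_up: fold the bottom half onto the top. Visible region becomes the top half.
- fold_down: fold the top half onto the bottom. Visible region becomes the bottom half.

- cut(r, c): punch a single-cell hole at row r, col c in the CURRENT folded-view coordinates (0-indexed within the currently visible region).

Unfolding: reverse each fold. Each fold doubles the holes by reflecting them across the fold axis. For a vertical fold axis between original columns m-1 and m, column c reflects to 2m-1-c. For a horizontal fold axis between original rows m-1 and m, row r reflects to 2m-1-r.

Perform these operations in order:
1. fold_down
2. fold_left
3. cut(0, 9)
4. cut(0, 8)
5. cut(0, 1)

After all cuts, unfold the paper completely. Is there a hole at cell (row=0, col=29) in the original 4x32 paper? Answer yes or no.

Op 1 fold_down: fold axis h@2; visible region now rows[2,4) x cols[0,32) = 2x32
Op 2 fold_left: fold axis v@16; visible region now rows[2,4) x cols[0,16) = 2x16
Op 3 cut(0, 9): punch at orig (2,9); cuts so far [(2, 9)]; region rows[2,4) x cols[0,16) = 2x16
Op 4 cut(0, 8): punch at orig (2,8); cuts so far [(2, 8), (2, 9)]; region rows[2,4) x cols[0,16) = 2x16
Op 5 cut(0, 1): punch at orig (2,1); cuts so far [(2, 1), (2, 8), (2, 9)]; region rows[2,4) x cols[0,16) = 2x16
Unfold 1 (reflect across v@16): 6 holes -> [(2, 1), (2, 8), (2, 9), (2, 22), (2, 23), (2, 30)]
Unfold 2 (reflect across h@2): 12 holes -> [(1, 1), (1, 8), (1, 9), (1, 22), (1, 23), (1, 30), (2, 1), (2, 8), (2, 9), (2, 22), (2, 23), (2, 30)]
Holes: [(1, 1), (1, 8), (1, 9), (1, 22), (1, 23), (1, 30), (2, 1), (2, 8), (2, 9), (2, 22), (2, 23), (2, 30)]

Answer: no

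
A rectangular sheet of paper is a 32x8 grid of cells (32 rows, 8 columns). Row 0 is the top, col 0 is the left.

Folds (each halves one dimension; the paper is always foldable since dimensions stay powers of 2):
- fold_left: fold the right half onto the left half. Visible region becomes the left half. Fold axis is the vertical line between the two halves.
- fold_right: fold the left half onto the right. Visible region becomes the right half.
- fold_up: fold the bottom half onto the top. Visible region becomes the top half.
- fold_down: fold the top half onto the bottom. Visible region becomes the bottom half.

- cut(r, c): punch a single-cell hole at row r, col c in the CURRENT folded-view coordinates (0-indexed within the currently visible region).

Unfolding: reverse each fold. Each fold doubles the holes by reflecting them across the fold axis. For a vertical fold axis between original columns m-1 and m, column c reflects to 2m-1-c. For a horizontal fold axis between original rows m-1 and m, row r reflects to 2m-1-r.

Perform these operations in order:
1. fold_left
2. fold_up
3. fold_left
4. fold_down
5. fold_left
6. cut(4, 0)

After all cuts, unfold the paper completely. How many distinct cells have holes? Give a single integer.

Answer: 32

Derivation:
Op 1 fold_left: fold axis v@4; visible region now rows[0,32) x cols[0,4) = 32x4
Op 2 fold_up: fold axis h@16; visible region now rows[0,16) x cols[0,4) = 16x4
Op 3 fold_left: fold axis v@2; visible region now rows[0,16) x cols[0,2) = 16x2
Op 4 fold_down: fold axis h@8; visible region now rows[8,16) x cols[0,2) = 8x2
Op 5 fold_left: fold axis v@1; visible region now rows[8,16) x cols[0,1) = 8x1
Op 6 cut(4, 0): punch at orig (12,0); cuts so far [(12, 0)]; region rows[8,16) x cols[0,1) = 8x1
Unfold 1 (reflect across v@1): 2 holes -> [(12, 0), (12, 1)]
Unfold 2 (reflect across h@8): 4 holes -> [(3, 0), (3, 1), (12, 0), (12, 1)]
Unfold 3 (reflect across v@2): 8 holes -> [(3, 0), (3, 1), (3, 2), (3, 3), (12, 0), (12, 1), (12, 2), (12, 3)]
Unfold 4 (reflect across h@16): 16 holes -> [(3, 0), (3, 1), (3, 2), (3, 3), (12, 0), (12, 1), (12, 2), (12, 3), (19, 0), (19, 1), (19, 2), (19, 3), (28, 0), (28, 1), (28, 2), (28, 3)]
Unfold 5 (reflect across v@4): 32 holes -> [(3, 0), (3, 1), (3, 2), (3, 3), (3, 4), (3, 5), (3, 6), (3, 7), (12, 0), (12, 1), (12, 2), (12, 3), (12, 4), (12, 5), (12, 6), (12, 7), (19, 0), (19, 1), (19, 2), (19, 3), (19, 4), (19, 5), (19, 6), (19, 7), (28, 0), (28, 1), (28, 2), (28, 3), (28, 4), (28, 5), (28, 6), (28, 7)]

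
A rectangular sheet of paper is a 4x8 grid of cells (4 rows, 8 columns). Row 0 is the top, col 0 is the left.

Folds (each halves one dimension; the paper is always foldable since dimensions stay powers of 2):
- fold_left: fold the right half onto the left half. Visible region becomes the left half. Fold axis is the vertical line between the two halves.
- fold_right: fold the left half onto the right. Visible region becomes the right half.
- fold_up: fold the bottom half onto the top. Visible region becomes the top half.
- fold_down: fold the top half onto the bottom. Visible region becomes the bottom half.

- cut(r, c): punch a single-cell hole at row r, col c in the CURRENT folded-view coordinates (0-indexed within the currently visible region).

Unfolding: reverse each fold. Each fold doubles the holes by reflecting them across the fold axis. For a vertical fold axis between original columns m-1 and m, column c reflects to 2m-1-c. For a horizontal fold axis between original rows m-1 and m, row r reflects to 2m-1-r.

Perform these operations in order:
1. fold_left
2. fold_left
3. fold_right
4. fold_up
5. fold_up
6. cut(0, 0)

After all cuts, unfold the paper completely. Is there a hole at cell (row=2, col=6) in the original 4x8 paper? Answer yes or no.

Answer: yes

Derivation:
Op 1 fold_left: fold axis v@4; visible region now rows[0,4) x cols[0,4) = 4x4
Op 2 fold_left: fold axis v@2; visible region now rows[0,4) x cols[0,2) = 4x2
Op 3 fold_right: fold axis v@1; visible region now rows[0,4) x cols[1,2) = 4x1
Op 4 fold_up: fold axis h@2; visible region now rows[0,2) x cols[1,2) = 2x1
Op 5 fold_up: fold axis h@1; visible region now rows[0,1) x cols[1,2) = 1x1
Op 6 cut(0, 0): punch at orig (0,1); cuts so far [(0, 1)]; region rows[0,1) x cols[1,2) = 1x1
Unfold 1 (reflect across h@1): 2 holes -> [(0, 1), (1, 1)]
Unfold 2 (reflect across h@2): 4 holes -> [(0, 1), (1, 1), (2, 1), (3, 1)]
Unfold 3 (reflect across v@1): 8 holes -> [(0, 0), (0, 1), (1, 0), (1, 1), (2, 0), (2, 1), (3, 0), (3, 1)]
Unfold 4 (reflect across v@2): 16 holes -> [(0, 0), (0, 1), (0, 2), (0, 3), (1, 0), (1, 1), (1, 2), (1, 3), (2, 0), (2, 1), (2, 2), (2, 3), (3, 0), (3, 1), (3, 2), (3, 3)]
Unfold 5 (reflect across v@4): 32 holes -> [(0, 0), (0, 1), (0, 2), (0, 3), (0, 4), (0, 5), (0, 6), (0, 7), (1, 0), (1, 1), (1, 2), (1, 3), (1, 4), (1, 5), (1, 6), (1, 7), (2, 0), (2, 1), (2, 2), (2, 3), (2, 4), (2, 5), (2, 6), (2, 7), (3, 0), (3, 1), (3, 2), (3, 3), (3, 4), (3, 5), (3, 6), (3, 7)]
Holes: [(0, 0), (0, 1), (0, 2), (0, 3), (0, 4), (0, 5), (0, 6), (0, 7), (1, 0), (1, 1), (1, 2), (1, 3), (1, 4), (1, 5), (1, 6), (1, 7), (2, 0), (2, 1), (2, 2), (2, 3), (2, 4), (2, 5), (2, 6), (2, 7), (3, 0), (3, 1), (3, 2), (3, 3), (3, 4), (3, 5), (3, 6), (3, 7)]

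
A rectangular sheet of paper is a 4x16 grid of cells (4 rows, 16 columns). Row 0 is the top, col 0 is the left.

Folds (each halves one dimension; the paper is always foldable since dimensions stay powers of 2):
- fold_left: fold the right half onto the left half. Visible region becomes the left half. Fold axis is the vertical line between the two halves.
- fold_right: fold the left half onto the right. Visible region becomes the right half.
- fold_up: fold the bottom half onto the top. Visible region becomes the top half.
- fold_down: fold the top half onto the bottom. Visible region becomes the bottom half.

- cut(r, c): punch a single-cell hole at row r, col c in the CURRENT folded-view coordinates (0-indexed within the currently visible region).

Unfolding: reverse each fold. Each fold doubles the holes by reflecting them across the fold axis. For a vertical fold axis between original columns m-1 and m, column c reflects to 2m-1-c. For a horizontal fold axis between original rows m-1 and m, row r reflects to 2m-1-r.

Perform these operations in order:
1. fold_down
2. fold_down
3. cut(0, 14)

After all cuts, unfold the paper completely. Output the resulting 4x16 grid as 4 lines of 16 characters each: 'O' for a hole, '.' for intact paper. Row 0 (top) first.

Answer: ..............O.
..............O.
..............O.
..............O.

Derivation:
Op 1 fold_down: fold axis h@2; visible region now rows[2,4) x cols[0,16) = 2x16
Op 2 fold_down: fold axis h@3; visible region now rows[3,4) x cols[0,16) = 1x16
Op 3 cut(0, 14): punch at orig (3,14); cuts so far [(3, 14)]; region rows[3,4) x cols[0,16) = 1x16
Unfold 1 (reflect across h@3): 2 holes -> [(2, 14), (3, 14)]
Unfold 2 (reflect across h@2): 4 holes -> [(0, 14), (1, 14), (2, 14), (3, 14)]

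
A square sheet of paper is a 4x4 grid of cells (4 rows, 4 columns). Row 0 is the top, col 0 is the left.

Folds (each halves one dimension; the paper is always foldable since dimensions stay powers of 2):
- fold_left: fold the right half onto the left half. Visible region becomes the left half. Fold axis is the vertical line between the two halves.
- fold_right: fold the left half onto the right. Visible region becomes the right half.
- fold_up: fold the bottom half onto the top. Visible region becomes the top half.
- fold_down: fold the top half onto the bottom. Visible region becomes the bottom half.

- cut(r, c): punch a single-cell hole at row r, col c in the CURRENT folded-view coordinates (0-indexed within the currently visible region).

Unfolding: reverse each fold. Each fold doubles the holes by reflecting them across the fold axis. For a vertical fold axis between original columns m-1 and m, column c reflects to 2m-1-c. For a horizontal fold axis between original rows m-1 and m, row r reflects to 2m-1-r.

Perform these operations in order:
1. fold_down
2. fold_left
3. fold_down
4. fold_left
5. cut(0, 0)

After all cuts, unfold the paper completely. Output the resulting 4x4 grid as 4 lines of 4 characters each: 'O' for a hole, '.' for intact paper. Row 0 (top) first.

Answer: OOOO
OOOO
OOOO
OOOO

Derivation:
Op 1 fold_down: fold axis h@2; visible region now rows[2,4) x cols[0,4) = 2x4
Op 2 fold_left: fold axis v@2; visible region now rows[2,4) x cols[0,2) = 2x2
Op 3 fold_down: fold axis h@3; visible region now rows[3,4) x cols[0,2) = 1x2
Op 4 fold_left: fold axis v@1; visible region now rows[3,4) x cols[0,1) = 1x1
Op 5 cut(0, 0): punch at orig (3,0); cuts so far [(3, 0)]; region rows[3,4) x cols[0,1) = 1x1
Unfold 1 (reflect across v@1): 2 holes -> [(3, 0), (3, 1)]
Unfold 2 (reflect across h@3): 4 holes -> [(2, 0), (2, 1), (3, 0), (3, 1)]
Unfold 3 (reflect across v@2): 8 holes -> [(2, 0), (2, 1), (2, 2), (2, 3), (3, 0), (3, 1), (3, 2), (3, 3)]
Unfold 4 (reflect across h@2): 16 holes -> [(0, 0), (0, 1), (0, 2), (0, 3), (1, 0), (1, 1), (1, 2), (1, 3), (2, 0), (2, 1), (2, 2), (2, 3), (3, 0), (3, 1), (3, 2), (3, 3)]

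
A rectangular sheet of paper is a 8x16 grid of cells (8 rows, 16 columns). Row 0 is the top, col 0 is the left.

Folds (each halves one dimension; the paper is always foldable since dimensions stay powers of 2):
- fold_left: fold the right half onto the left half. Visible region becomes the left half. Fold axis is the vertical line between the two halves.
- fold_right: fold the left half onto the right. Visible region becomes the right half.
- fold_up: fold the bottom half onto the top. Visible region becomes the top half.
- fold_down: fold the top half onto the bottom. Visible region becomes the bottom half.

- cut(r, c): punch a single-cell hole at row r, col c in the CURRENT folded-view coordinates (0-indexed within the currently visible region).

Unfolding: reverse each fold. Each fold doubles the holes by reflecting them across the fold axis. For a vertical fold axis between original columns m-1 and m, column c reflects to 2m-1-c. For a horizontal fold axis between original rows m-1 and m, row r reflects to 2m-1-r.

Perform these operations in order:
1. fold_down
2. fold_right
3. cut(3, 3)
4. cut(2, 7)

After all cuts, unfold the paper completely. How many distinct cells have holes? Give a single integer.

Op 1 fold_down: fold axis h@4; visible region now rows[4,8) x cols[0,16) = 4x16
Op 2 fold_right: fold axis v@8; visible region now rows[4,8) x cols[8,16) = 4x8
Op 3 cut(3, 3): punch at orig (7,11); cuts so far [(7, 11)]; region rows[4,8) x cols[8,16) = 4x8
Op 4 cut(2, 7): punch at orig (6,15); cuts so far [(6, 15), (7, 11)]; region rows[4,8) x cols[8,16) = 4x8
Unfold 1 (reflect across v@8): 4 holes -> [(6, 0), (6, 15), (7, 4), (7, 11)]
Unfold 2 (reflect across h@4): 8 holes -> [(0, 4), (0, 11), (1, 0), (1, 15), (6, 0), (6, 15), (7, 4), (7, 11)]

Answer: 8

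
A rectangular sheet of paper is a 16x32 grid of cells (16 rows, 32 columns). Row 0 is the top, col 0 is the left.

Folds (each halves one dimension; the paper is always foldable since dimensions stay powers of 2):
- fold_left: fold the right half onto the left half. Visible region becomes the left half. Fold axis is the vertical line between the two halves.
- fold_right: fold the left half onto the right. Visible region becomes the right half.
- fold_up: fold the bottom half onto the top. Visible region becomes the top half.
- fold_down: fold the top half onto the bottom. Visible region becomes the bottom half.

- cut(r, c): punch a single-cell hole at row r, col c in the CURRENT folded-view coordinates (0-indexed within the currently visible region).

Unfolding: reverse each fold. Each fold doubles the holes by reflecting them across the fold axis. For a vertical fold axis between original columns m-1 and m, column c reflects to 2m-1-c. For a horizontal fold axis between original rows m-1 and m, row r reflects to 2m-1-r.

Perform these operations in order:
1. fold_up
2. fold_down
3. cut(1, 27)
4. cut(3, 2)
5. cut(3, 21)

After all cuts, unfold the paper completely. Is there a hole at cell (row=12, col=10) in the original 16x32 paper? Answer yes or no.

Op 1 fold_up: fold axis h@8; visible region now rows[0,8) x cols[0,32) = 8x32
Op 2 fold_down: fold axis h@4; visible region now rows[4,8) x cols[0,32) = 4x32
Op 3 cut(1, 27): punch at orig (5,27); cuts so far [(5, 27)]; region rows[4,8) x cols[0,32) = 4x32
Op 4 cut(3, 2): punch at orig (7,2); cuts so far [(5, 27), (7, 2)]; region rows[4,8) x cols[0,32) = 4x32
Op 5 cut(3, 21): punch at orig (7,21); cuts so far [(5, 27), (7, 2), (7, 21)]; region rows[4,8) x cols[0,32) = 4x32
Unfold 1 (reflect across h@4): 6 holes -> [(0, 2), (0, 21), (2, 27), (5, 27), (7, 2), (7, 21)]
Unfold 2 (reflect across h@8): 12 holes -> [(0, 2), (0, 21), (2, 27), (5, 27), (7, 2), (7, 21), (8, 2), (8, 21), (10, 27), (13, 27), (15, 2), (15, 21)]
Holes: [(0, 2), (0, 21), (2, 27), (5, 27), (7, 2), (7, 21), (8, 2), (8, 21), (10, 27), (13, 27), (15, 2), (15, 21)]

Answer: no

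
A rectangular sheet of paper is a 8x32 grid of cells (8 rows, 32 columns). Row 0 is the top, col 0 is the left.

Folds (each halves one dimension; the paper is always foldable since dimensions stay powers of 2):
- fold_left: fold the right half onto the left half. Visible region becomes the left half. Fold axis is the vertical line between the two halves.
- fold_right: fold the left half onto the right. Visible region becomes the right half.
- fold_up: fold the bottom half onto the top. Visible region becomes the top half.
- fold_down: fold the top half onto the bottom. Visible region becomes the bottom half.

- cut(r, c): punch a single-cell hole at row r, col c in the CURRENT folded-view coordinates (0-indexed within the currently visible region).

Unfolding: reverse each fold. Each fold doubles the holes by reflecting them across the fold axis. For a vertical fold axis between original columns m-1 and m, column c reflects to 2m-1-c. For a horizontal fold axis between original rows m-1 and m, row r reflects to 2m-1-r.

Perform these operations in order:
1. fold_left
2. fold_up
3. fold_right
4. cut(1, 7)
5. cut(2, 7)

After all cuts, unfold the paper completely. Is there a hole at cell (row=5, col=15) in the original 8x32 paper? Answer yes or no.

Answer: yes

Derivation:
Op 1 fold_left: fold axis v@16; visible region now rows[0,8) x cols[0,16) = 8x16
Op 2 fold_up: fold axis h@4; visible region now rows[0,4) x cols[0,16) = 4x16
Op 3 fold_right: fold axis v@8; visible region now rows[0,4) x cols[8,16) = 4x8
Op 4 cut(1, 7): punch at orig (1,15); cuts so far [(1, 15)]; region rows[0,4) x cols[8,16) = 4x8
Op 5 cut(2, 7): punch at orig (2,15); cuts so far [(1, 15), (2, 15)]; region rows[0,4) x cols[8,16) = 4x8
Unfold 1 (reflect across v@8): 4 holes -> [(1, 0), (1, 15), (2, 0), (2, 15)]
Unfold 2 (reflect across h@4): 8 holes -> [(1, 0), (1, 15), (2, 0), (2, 15), (5, 0), (5, 15), (6, 0), (6, 15)]
Unfold 3 (reflect across v@16): 16 holes -> [(1, 0), (1, 15), (1, 16), (1, 31), (2, 0), (2, 15), (2, 16), (2, 31), (5, 0), (5, 15), (5, 16), (5, 31), (6, 0), (6, 15), (6, 16), (6, 31)]
Holes: [(1, 0), (1, 15), (1, 16), (1, 31), (2, 0), (2, 15), (2, 16), (2, 31), (5, 0), (5, 15), (5, 16), (5, 31), (6, 0), (6, 15), (6, 16), (6, 31)]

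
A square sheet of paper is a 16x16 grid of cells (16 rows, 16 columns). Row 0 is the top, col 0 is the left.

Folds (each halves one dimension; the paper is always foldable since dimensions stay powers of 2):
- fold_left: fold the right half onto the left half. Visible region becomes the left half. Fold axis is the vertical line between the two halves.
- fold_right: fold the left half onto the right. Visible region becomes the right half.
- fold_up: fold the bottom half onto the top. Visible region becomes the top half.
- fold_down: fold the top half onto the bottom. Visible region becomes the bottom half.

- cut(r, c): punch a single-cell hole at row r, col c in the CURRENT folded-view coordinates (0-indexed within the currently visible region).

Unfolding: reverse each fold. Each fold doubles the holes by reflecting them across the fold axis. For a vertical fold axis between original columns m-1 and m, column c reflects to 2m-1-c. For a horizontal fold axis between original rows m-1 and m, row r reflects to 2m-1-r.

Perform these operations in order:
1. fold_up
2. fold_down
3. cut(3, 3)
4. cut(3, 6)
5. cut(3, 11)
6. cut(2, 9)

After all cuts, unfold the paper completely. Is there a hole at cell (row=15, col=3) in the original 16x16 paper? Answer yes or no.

Answer: yes

Derivation:
Op 1 fold_up: fold axis h@8; visible region now rows[0,8) x cols[0,16) = 8x16
Op 2 fold_down: fold axis h@4; visible region now rows[4,8) x cols[0,16) = 4x16
Op 3 cut(3, 3): punch at orig (7,3); cuts so far [(7, 3)]; region rows[4,8) x cols[0,16) = 4x16
Op 4 cut(3, 6): punch at orig (7,6); cuts so far [(7, 3), (7, 6)]; region rows[4,8) x cols[0,16) = 4x16
Op 5 cut(3, 11): punch at orig (7,11); cuts so far [(7, 3), (7, 6), (7, 11)]; region rows[4,8) x cols[0,16) = 4x16
Op 6 cut(2, 9): punch at orig (6,9); cuts so far [(6, 9), (7, 3), (7, 6), (7, 11)]; region rows[4,8) x cols[0,16) = 4x16
Unfold 1 (reflect across h@4): 8 holes -> [(0, 3), (0, 6), (0, 11), (1, 9), (6, 9), (7, 3), (7, 6), (7, 11)]
Unfold 2 (reflect across h@8): 16 holes -> [(0, 3), (0, 6), (0, 11), (1, 9), (6, 9), (7, 3), (7, 6), (7, 11), (8, 3), (8, 6), (8, 11), (9, 9), (14, 9), (15, 3), (15, 6), (15, 11)]
Holes: [(0, 3), (0, 6), (0, 11), (1, 9), (6, 9), (7, 3), (7, 6), (7, 11), (8, 3), (8, 6), (8, 11), (9, 9), (14, 9), (15, 3), (15, 6), (15, 11)]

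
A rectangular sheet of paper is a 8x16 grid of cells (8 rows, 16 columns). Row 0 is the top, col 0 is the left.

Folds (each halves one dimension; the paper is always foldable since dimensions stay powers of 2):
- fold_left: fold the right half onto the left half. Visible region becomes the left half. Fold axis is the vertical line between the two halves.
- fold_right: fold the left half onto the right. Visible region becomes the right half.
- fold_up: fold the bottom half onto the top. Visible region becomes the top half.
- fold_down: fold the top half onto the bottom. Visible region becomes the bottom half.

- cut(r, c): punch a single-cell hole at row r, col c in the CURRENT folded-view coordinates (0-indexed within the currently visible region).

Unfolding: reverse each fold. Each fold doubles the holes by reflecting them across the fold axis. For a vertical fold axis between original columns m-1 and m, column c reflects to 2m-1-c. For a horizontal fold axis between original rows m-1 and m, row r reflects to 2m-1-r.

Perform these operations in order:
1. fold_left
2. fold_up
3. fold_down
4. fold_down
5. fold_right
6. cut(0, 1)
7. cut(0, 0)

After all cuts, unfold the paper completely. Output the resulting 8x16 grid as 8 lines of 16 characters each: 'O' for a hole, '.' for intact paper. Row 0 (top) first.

Answer: ..OOOO....OOOO..
..OOOO....OOOO..
..OOOO....OOOO..
..OOOO....OOOO..
..OOOO....OOOO..
..OOOO....OOOO..
..OOOO....OOOO..
..OOOO....OOOO..

Derivation:
Op 1 fold_left: fold axis v@8; visible region now rows[0,8) x cols[0,8) = 8x8
Op 2 fold_up: fold axis h@4; visible region now rows[0,4) x cols[0,8) = 4x8
Op 3 fold_down: fold axis h@2; visible region now rows[2,4) x cols[0,8) = 2x8
Op 4 fold_down: fold axis h@3; visible region now rows[3,4) x cols[0,8) = 1x8
Op 5 fold_right: fold axis v@4; visible region now rows[3,4) x cols[4,8) = 1x4
Op 6 cut(0, 1): punch at orig (3,5); cuts so far [(3, 5)]; region rows[3,4) x cols[4,8) = 1x4
Op 7 cut(0, 0): punch at orig (3,4); cuts so far [(3, 4), (3, 5)]; region rows[3,4) x cols[4,8) = 1x4
Unfold 1 (reflect across v@4): 4 holes -> [(3, 2), (3, 3), (3, 4), (3, 5)]
Unfold 2 (reflect across h@3): 8 holes -> [(2, 2), (2, 3), (2, 4), (2, 5), (3, 2), (3, 3), (3, 4), (3, 5)]
Unfold 3 (reflect across h@2): 16 holes -> [(0, 2), (0, 3), (0, 4), (0, 5), (1, 2), (1, 3), (1, 4), (1, 5), (2, 2), (2, 3), (2, 4), (2, 5), (3, 2), (3, 3), (3, 4), (3, 5)]
Unfold 4 (reflect across h@4): 32 holes -> [(0, 2), (0, 3), (0, 4), (0, 5), (1, 2), (1, 3), (1, 4), (1, 5), (2, 2), (2, 3), (2, 4), (2, 5), (3, 2), (3, 3), (3, 4), (3, 5), (4, 2), (4, 3), (4, 4), (4, 5), (5, 2), (5, 3), (5, 4), (5, 5), (6, 2), (6, 3), (6, 4), (6, 5), (7, 2), (7, 3), (7, 4), (7, 5)]
Unfold 5 (reflect across v@8): 64 holes -> [(0, 2), (0, 3), (0, 4), (0, 5), (0, 10), (0, 11), (0, 12), (0, 13), (1, 2), (1, 3), (1, 4), (1, 5), (1, 10), (1, 11), (1, 12), (1, 13), (2, 2), (2, 3), (2, 4), (2, 5), (2, 10), (2, 11), (2, 12), (2, 13), (3, 2), (3, 3), (3, 4), (3, 5), (3, 10), (3, 11), (3, 12), (3, 13), (4, 2), (4, 3), (4, 4), (4, 5), (4, 10), (4, 11), (4, 12), (4, 13), (5, 2), (5, 3), (5, 4), (5, 5), (5, 10), (5, 11), (5, 12), (5, 13), (6, 2), (6, 3), (6, 4), (6, 5), (6, 10), (6, 11), (6, 12), (6, 13), (7, 2), (7, 3), (7, 4), (7, 5), (7, 10), (7, 11), (7, 12), (7, 13)]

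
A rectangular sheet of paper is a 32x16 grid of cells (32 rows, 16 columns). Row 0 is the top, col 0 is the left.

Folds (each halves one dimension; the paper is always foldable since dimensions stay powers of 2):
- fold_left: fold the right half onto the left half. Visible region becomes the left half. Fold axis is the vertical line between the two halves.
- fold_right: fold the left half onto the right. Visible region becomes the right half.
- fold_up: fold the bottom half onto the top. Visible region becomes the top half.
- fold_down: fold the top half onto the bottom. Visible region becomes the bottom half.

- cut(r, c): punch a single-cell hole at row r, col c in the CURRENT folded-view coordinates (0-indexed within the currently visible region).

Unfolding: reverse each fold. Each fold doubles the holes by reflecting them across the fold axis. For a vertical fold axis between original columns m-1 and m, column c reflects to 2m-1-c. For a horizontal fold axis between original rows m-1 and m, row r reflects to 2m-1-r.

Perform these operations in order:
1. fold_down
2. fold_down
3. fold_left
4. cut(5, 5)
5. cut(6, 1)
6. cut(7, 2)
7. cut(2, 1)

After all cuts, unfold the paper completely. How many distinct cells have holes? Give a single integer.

Answer: 32

Derivation:
Op 1 fold_down: fold axis h@16; visible region now rows[16,32) x cols[0,16) = 16x16
Op 2 fold_down: fold axis h@24; visible region now rows[24,32) x cols[0,16) = 8x16
Op 3 fold_left: fold axis v@8; visible region now rows[24,32) x cols[0,8) = 8x8
Op 4 cut(5, 5): punch at orig (29,5); cuts so far [(29, 5)]; region rows[24,32) x cols[0,8) = 8x8
Op 5 cut(6, 1): punch at orig (30,1); cuts so far [(29, 5), (30, 1)]; region rows[24,32) x cols[0,8) = 8x8
Op 6 cut(7, 2): punch at orig (31,2); cuts so far [(29, 5), (30, 1), (31, 2)]; region rows[24,32) x cols[0,8) = 8x8
Op 7 cut(2, 1): punch at orig (26,1); cuts so far [(26, 1), (29, 5), (30, 1), (31, 2)]; region rows[24,32) x cols[0,8) = 8x8
Unfold 1 (reflect across v@8): 8 holes -> [(26, 1), (26, 14), (29, 5), (29, 10), (30, 1), (30, 14), (31, 2), (31, 13)]
Unfold 2 (reflect across h@24): 16 holes -> [(16, 2), (16, 13), (17, 1), (17, 14), (18, 5), (18, 10), (21, 1), (21, 14), (26, 1), (26, 14), (29, 5), (29, 10), (30, 1), (30, 14), (31, 2), (31, 13)]
Unfold 3 (reflect across h@16): 32 holes -> [(0, 2), (0, 13), (1, 1), (1, 14), (2, 5), (2, 10), (5, 1), (5, 14), (10, 1), (10, 14), (13, 5), (13, 10), (14, 1), (14, 14), (15, 2), (15, 13), (16, 2), (16, 13), (17, 1), (17, 14), (18, 5), (18, 10), (21, 1), (21, 14), (26, 1), (26, 14), (29, 5), (29, 10), (30, 1), (30, 14), (31, 2), (31, 13)]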